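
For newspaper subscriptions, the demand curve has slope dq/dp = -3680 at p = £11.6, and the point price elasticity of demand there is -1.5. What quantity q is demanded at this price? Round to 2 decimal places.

Ed = (dq/dp)·(p/q) ⇒ q = (dq/dp)·p/Ed = (-3680)·11.6/(-1.5) = 28458.6666…

28458.67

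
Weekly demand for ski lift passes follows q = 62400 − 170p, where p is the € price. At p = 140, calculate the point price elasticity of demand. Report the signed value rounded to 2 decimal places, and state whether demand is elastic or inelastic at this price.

dq/dp = −170. At p = 140, q = 62400 − 170(140) = 38600.
Ed = (dq/dp)·(p/q) = −170 × (140/38600) = -0.6165…
|Ed| = 0.62 < 1, so demand is inelastic.

-0.62; inelastic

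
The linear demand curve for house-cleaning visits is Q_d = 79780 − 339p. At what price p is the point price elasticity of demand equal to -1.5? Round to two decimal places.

141.20

Ed = −339p/(79780 − 339p). Set this equal to -1.5:
339p = 1.5·(79780 − 339p) ⇒ 339p(1 + 1.5) = 1.5·79780
p = 1.5·79780 / (339·2.5) = 141.2035…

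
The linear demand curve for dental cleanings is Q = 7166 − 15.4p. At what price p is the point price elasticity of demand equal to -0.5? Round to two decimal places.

155.11

Ed = −15.4p/(7166 − 15.4p). Set this equal to -0.5:
15.4p = 0.5·(7166 − 15.4p) ⇒ 15.4p(1 + 0.5) = 0.5·7166
p = 0.5·7166 / (15.4·1.5) = 155.1082…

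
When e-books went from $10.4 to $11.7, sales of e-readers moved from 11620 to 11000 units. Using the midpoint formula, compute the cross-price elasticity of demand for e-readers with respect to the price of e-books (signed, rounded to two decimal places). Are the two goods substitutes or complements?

-0.47; complements

%ΔQ_{e-readers} = (11000 − 11620)/avg = -620/11310 = -0.054818…
%ΔP_{e-books} = (11.7 − 10.4)/avg = 1.3/11.05 = 0.117647…
E_cross = (-620/11310) / (1.3/11.05) = -0.4659…
E_cross < 0 ⇒ the goods are complements.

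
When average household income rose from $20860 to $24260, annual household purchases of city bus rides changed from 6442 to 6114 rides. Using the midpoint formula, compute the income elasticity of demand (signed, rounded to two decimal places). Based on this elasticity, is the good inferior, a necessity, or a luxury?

%ΔQ = (6114 − 6442)/[( 6442 + 6114)/2] = -328/6278 = -0.052245…
%ΔIncome = (24260 − 20860)/[( 20860 + 24260)/2] = 3400/22560 = 0.150709…
E_income = (-328/6278) / (3400/22560) = -0.3466…
E_income < 0 ⇒ inferior good.

-0.35; inferior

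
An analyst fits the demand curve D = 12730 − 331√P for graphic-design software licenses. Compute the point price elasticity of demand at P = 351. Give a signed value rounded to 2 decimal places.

-0.47

dD/dP = −331/(2√P) = -8.83374. At P = 351, D = 6528.72.
Ed = (dD/dP)·(P/D) = (-8.83374) × (351/6528.72) = -0.4749…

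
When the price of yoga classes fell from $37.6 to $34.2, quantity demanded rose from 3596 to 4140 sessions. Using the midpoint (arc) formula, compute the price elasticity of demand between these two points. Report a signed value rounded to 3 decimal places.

-1.485

%ΔQ = (4140 − 3596) / [(3596 + 4140)/2] = 544/3868 = 0.140641…
%ΔP = (34.2 − 37.6) / [(37.6 + 34.2)/2] = -3.4/35.9 = -0.094707…
Arc Ed = %ΔQ / %ΔP = (544/3868) / (-3.4/35.9) = -1.48500…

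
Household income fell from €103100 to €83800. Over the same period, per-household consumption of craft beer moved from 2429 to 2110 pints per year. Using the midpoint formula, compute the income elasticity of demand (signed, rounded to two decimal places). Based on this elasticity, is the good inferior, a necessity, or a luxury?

0.68; necessity

%ΔQ = (2110 − 2429)/[( 2429 + 2110)/2] = -319/2269.5 = -0.140559…
%ΔIncome = (83800 − 103100)/[( 103100 + 83800)/2] = -19300/93450 = -0.206527…
E_income = (-319/2269.5) / (-19300/93450) = 0.6805…
0 < E_income < 1 ⇒ normal good, necessity.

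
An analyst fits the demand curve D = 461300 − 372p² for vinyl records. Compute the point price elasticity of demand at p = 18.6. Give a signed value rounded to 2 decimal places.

dD/dp = −2·372·p = -13838.4. At p = 18.6, D = 332602.88.
Ed = (dD/dp)·(p/D) = (-13838.4) × (18.6/332602.88) = -0.7738…

-0.77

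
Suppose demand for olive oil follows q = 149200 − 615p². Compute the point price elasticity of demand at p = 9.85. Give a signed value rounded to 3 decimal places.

-1.333

dq/dp = −2·615·p = -12115.5. At p = 9.85, q = 89531.1625.
Ed = (dq/dp)·(p/q) = (-12115.5) × (9.85/89531.1625) = -1.33291…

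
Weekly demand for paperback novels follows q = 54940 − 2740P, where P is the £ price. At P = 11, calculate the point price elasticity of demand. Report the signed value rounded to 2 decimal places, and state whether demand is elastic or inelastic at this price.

dq/dP = −2740. At P = 11, q = 54940 − 2740(11) = 24800.
Ed = (dq/dP)·(P/q) = −2740 × (11/24800) = -1.2153…
|Ed| = 1.22 > 1, so demand is elastic.

-1.22; elastic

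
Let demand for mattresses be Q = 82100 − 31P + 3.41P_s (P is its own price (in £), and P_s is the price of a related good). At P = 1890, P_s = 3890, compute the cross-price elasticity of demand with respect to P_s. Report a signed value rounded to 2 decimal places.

At the given values, Q = 82100 − 31(1890) + 3.41(3890) = 36774.9.
∂Q/∂P_s = 3.41.
E = (3.41) × (3890/36774.9) = 0.3607…

0.36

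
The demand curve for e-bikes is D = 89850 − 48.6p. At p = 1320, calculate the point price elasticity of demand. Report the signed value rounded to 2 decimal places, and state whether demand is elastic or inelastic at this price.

dD/dp = −48.6. At p = 1320, D = 89850 − 48.6(1320) = 25698.
Ed = (dD/dp)·(p/D) = −48.6 × (1320/25698) = -2.4963…
|Ed| = 2.50 > 1, so demand is elastic.

-2.50; elastic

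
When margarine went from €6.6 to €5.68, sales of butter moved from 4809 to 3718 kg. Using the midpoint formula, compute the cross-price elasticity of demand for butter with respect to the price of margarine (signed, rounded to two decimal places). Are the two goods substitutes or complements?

1.71; substitutes

%ΔQ_{butter} = (3718 − 4809)/avg = -1091/4263.5 = -0.255893…
%ΔP_{margarine} = (5.68 − 6.6)/avg = -0.92/6.14 = -0.149837…
E_cross = (-1091/4263.5) / (-0.92/6.14) = 1.7078…
E_cross > 0 ⇒ the goods are substitutes.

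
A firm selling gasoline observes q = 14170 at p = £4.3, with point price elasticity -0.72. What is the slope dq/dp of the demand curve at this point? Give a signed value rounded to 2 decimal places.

-2372.65

Ed = (dq/dp)·(p/q) ⇒ dq/dp = Ed·q/p = (-0.72)·14170/4.3 = -2372.6511…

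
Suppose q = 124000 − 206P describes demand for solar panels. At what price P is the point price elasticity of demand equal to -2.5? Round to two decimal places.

429.96

Ed = −206P/(124000 − 206P). Set this equal to -2.5:
206P = 2.5·(124000 − 206P) ⇒ 206P(1 + 2.5) = 2.5·124000
P = 2.5·124000 / (206·3.5) = 429.9583…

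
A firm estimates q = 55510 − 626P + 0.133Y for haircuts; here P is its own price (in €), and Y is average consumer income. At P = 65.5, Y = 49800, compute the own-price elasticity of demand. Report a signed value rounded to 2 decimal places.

-1.94

At the given values, q = 55510 − 626(65.5) + 0.133(49800) = 21130.4.
∂q/∂P = −626.
E = (-626) × (65.5/21130.4) = -1.9404…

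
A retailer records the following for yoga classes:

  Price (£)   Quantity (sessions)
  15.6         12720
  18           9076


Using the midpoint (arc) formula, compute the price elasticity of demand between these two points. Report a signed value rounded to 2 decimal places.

-2.34

%ΔQ = (9076 − 12720) / [(12720 + 9076)/2] = -3644/10898 = -0.334373…
%ΔP = (18 − 15.6) / [(15.6 + 18)/2] = 2.4/16.8 = 0.142857…
Arc Ed = %ΔQ / %ΔP = (-3644/10898) / (2.4/16.8) = -2.3406…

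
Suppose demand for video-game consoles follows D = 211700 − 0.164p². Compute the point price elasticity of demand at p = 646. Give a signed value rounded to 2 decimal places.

dD/dp = −2·0.164·p = -211.888. At p = 646, D = 143260.176.
Ed = (dD/dp)·(p/D) = (-211.888) × (646/143260.176) = -0.9554…

-0.96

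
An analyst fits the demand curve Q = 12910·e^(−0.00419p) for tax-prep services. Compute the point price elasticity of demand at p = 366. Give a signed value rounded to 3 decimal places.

dQ/dp = −0.00419·Q = -11.6717. At p = 366, Q = 2785.6.
Ed = (dQ/dp)·(p/Q) = (-11.6717) × (366/2785.6) = -1.53354

-1.534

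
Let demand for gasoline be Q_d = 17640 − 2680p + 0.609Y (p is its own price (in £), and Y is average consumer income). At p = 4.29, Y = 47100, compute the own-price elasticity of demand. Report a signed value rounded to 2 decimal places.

-0.33

At the given values, Q_d = 17640 − 2680(4.29) + 0.609(47100) = 34826.7.
∂Q_d/∂p = −2680.
E = (-2680) × (4.29/34826.7) = -0.3301…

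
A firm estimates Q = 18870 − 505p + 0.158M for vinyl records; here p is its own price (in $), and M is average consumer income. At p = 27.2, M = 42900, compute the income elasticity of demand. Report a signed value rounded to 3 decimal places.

0.569

At the given values, Q = 18870 − 505(27.2) + 0.158(42900) = 11912.2.
∂Q/∂M = 0.158.
E = (0.158) × (42900/11912.2) = 0.56901…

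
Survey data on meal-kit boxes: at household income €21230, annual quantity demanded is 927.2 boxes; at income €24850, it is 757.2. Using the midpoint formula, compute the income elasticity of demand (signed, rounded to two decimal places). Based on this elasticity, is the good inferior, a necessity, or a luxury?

-1.28; inferior

%ΔQ = (757.2 − 927.2)/[( 927.2 + 757.2)/2] = -170/842.2 = -0.201852…
%ΔIncome = (24850 − 21230)/[( 21230 + 24850)/2] = 3620/23040 = 0.157118…
E_income = (-170/842.2) / (3620/23040) = -1.2847…
E_income < 0 ⇒ inferior good.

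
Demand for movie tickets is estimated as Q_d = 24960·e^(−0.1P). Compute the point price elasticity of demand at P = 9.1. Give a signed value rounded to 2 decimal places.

-0.91

dQ_d/dP = −0.1·Q_d = -1004.7. At P = 9.1, Q_d = 10047.
Ed = (dQ_d/dP)·(P/Q_d) = (-1004.7) × (9.1/10047) = -0.91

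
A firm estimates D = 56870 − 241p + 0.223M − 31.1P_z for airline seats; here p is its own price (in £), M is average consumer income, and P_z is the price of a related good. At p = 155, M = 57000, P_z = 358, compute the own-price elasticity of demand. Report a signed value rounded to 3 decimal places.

-1.771

At the given values, D = 56870 − 241(155) + 0.223(57000) − 31.1(358) = 21092.2.
∂D/∂p = −241.
E = (-241) × (155/21092.2) = -1.77103…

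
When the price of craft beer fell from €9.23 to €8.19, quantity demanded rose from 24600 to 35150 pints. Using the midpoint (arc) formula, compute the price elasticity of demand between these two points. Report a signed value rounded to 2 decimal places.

%ΔQ = (35150 − 24600) / [(24600 + 35150)/2] = 10550/29875 = 0.353138…
%ΔP = (8.19 − 9.23) / [(9.23 + 8.19)/2] = -1.04/8.71 = -0.119402…
Arc Ed = %ΔQ / %ΔP = (10550/29875) / (-1.04/8.71) = -2.9575…

-2.96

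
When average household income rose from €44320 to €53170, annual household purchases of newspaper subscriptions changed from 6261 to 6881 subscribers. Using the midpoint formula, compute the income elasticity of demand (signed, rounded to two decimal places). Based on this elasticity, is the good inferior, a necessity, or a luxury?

%ΔQ = (6881 − 6261)/[( 6261 + 6881)/2] = 620/6571 = 0.094353…
%ΔIncome = (53170 − 44320)/[( 44320 + 53170)/2] = 8850/48745 = 0.181557…
E_income = (620/6571) / (8850/48745) = 0.5196…
0 < E_income < 1 ⇒ normal good, necessity.

0.52; necessity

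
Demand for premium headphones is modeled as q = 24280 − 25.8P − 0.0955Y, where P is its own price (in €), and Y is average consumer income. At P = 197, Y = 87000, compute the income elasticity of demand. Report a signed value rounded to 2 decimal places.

-0.76

At the given values, q = 24280 − 25.8(197) − 0.0955(87000) = 10888.9.
∂q/∂Y = -0.0955.
E = (-0.0955) × (87000/10888.9) = -0.7630…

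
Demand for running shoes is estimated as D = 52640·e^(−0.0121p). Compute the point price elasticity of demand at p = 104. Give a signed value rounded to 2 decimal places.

dD/dp = −0.0121·D = -180.961. At p = 104, D = 14955.5.
Ed = (dD/dp)·(p/D) = (-180.961) × (104/14955.5) = -1.2584

-1.26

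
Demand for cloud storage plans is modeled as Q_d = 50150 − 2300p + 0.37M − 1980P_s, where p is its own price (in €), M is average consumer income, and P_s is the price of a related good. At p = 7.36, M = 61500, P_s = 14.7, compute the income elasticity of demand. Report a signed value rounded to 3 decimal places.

0.847

At the given values, Q_d = 50150 − 2300(7.36) + 0.37(61500) − 1980(14.7) = 26871.
∂Q_d/∂M = 0.37.
E = (0.37) × (61500/26871) = 0.84682…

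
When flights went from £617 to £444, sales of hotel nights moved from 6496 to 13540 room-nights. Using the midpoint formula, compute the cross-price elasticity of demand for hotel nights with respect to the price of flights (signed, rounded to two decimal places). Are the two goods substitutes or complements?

-2.16; complements

%ΔQ_{hotel nights} = (13540 − 6496)/avg = 7044/10018 = 0.703134…
%ΔP_{flights} = (444 − 617)/avg = -173/530.5 = -0.326107…
E_cross = (7044/10018) / (-173/530.5) = -2.1561…
E_cross < 0 ⇒ the goods are complements.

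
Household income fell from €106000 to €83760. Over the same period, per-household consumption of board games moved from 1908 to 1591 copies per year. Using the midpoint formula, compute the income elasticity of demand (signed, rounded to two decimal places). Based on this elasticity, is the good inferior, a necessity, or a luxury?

0.77; necessity

%ΔQ = (1591 − 1908)/[( 1908 + 1591)/2] = -317/1749.5 = -0.181194…
%ΔIncome = (83760 − 106000)/[( 106000 + 83760)/2] = -22240/94880 = -0.234401…
E_income = (-317/1749.5) / (-22240/94880) = 0.7730…
0 < E_income < 1 ⇒ normal good, necessity.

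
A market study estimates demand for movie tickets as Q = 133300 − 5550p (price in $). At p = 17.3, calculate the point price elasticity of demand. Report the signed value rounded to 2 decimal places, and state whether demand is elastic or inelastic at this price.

-2.58; elastic

dQ/dp = −5550. At p = 17.3, Q = 133300 − 5550(17.3) = 37285.
Ed = (dQ/dp)·(p/Q) = −5550 × (17.3/37285) = -2.5751…
|Ed| = 2.58 > 1, so demand is elastic.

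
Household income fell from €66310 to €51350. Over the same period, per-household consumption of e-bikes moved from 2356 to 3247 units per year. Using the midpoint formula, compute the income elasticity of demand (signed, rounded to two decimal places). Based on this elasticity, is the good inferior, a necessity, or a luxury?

-1.25; inferior

%ΔQ = (3247 − 2356)/[( 2356 + 3247)/2] = 891/2801.5 = 0.318043…
%ΔIncome = (51350 − 66310)/[( 66310 + 51350)/2] = -14960/58830 = -0.254292…
E_income = (891/2801.5) / (-14960/58830) = -1.2507…
E_income < 0 ⇒ inferior good.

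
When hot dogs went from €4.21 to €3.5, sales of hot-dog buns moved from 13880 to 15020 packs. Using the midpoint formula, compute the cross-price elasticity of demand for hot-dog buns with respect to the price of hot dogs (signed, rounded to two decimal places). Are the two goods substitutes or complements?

%ΔQ_{hot-dog buns} = (15020 − 13880)/avg = 1140/14450 = 0.078892…
%ΔP_{hot dogs} = (3.5 − 4.21)/avg = -0.71/3.855 = -0.184176…
E_cross = (1140/14450) / (-0.71/3.855) = -0.4283…
E_cross < 0 ⇒ the goods are complements.

-0.43; complements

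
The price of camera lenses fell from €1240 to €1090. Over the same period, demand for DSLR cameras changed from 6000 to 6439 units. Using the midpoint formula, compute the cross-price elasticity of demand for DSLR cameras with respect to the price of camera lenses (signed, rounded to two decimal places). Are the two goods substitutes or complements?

%ΔQ_{DSLR cameras} = (6439 − 6000)/avg = 439/6219.5 = 0.070584…
%ΔP_{camera lenses} = (1090 − 1240)/avg = -150/1165 = -0.128755…
E_cross = (439/6219.5) / (-150/1165) = -0.5482…
E_cross < 0 ⇒ the goods are complements.

-0.55; complements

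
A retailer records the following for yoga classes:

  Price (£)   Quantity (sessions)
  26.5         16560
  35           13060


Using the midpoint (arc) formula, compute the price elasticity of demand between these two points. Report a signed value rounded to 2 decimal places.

-0.85

%ΔQ = (13060 − 16560) / [(16560 + 13060)/2] = -3500/14810 = -0.236326…
%ΔP = (35 − 26.5) / [(26.5 + 35)/2] = 8.5/30.75 = 0.276422…
Arc Ed = %ΔQ / %ΔP = (-3500/14810) / (8.5/30.75) = -0.8549…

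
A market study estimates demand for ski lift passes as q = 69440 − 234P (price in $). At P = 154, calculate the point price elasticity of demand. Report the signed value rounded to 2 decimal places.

-1.08

dq/dP = −234. At P = 154, q = 69440 − 234(154) = 33404.
Ed = (dq/dP)·(P/q) = −234 × (154/33404) = -1.0787…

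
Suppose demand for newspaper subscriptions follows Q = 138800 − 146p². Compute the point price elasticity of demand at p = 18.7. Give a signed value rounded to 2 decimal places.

dQ/dp = −2·146·p = -5460.4. At p = 18.7, Q = 87745.26.
Ed = (dQ/dp)·(p/Q) = (-5460.4) × (18.7/87745.26) = -1.1637…

-1.16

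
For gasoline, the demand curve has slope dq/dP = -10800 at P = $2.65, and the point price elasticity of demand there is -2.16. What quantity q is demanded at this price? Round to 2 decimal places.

13250.00

Ed = (dq/dP)·(P/q) ⇒ q = (dq/dP)·P/Ed = (-10800)·2.65/(-2.16) = 13250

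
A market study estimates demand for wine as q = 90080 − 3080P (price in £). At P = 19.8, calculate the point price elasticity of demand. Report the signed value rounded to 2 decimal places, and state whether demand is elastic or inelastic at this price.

-2.10; elastic

dq/dP = −3080. At P = 19.8, q = 90080 − 3080(19.8) = 29096.
Ed = (dq/dP)·(P/q) = −3080 × (19.8/29096) = -2.0959…
|Ed| = 2.10 > 1, so demand is elastic.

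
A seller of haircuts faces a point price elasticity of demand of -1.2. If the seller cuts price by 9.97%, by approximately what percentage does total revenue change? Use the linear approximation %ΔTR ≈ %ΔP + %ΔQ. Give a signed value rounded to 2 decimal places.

+1.99%

%ΔQ ≈ Ed × %ΔP = (-1.2) × (-9.97%) = +11.9640%
%ΔTR ≈ %ΔP + %ΔQ = (-9.97%) + (+11.9640%) = +1.9940%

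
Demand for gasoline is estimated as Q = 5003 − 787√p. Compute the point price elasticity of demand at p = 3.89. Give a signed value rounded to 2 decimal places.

dQ/dp = −787/(2√p) = -199.512. At p = 3.89, Q = 3450.79.
Ed = (dQ/dp)·(p/Q) = (-199.512) × (3.89/3450.79) = -0.2249…

-0.22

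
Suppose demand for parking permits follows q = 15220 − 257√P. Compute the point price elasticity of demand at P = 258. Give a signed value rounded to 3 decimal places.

dq/dP = −257/(2√P) = -8.00006. At P = 258, q = 11092.
Ed = (dq/dP)·(P/q) = (-8.00006) × (258/11092) = -0.18608…

-0.186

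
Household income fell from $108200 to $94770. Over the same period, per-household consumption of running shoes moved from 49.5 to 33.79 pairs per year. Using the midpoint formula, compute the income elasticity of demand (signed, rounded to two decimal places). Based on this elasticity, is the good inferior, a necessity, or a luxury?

2.85; luxury

%ΔQ = (33.79 − 49.5)/[( 49.5 + 33.79)/2] = -15.71/41.645 = -0.377236…
%ΔIncome = (94770 − 108200)/[( 108200 + 94770)/2] = -13430/101485 = -0.132334…
E_income = (-15.71/41.645) / (-13430/101485) = 2.8506…
E_income > 1 ⇒ normal good, luxury.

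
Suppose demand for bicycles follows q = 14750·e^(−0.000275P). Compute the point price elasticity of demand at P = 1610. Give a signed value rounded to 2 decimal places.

-0.44

dq/dP = −0.000275·q = -2.6052. At P = 1610, q = 9473.45.
Ed = (dq/dP)·(P/q) = (-2.6052) × (1610/9473.45) = -0.4427…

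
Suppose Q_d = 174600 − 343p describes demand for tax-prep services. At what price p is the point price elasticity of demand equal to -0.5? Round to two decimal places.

169.68

Ed = −343p/(174600 − 343p). Set this equal to -0.5:
343p = 0.5·(174600 − 343p) ⇒ 343p(1 + 0.5) = 0.5·174600
p = 0.5·174600 / (343·1.5) = 169.6793…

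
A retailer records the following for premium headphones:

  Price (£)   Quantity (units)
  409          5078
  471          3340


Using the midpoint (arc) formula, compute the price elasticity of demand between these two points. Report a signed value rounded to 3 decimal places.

-2.930

%ΔQ = (3340 − 5078) / [(5078 + 3340)/2] = -1738/4209 = -0.412924…
%ΔP = (471 − 409) / [(409 + 471)/2] = 62/440 = 0.140909…
Arc Ed = %ΔQ / %ΔP = (-1738/4209) / (62/440) = -2.93043…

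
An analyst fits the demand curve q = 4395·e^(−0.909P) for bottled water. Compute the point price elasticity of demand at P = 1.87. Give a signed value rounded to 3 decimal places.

dq/dP = −0.909·q = -729.955. At P = 1.87, q = 803.031.
Ed = (dq/dP)·(P/q) = (-729.955) × (1.87/803.031) = -1.69983

-1.700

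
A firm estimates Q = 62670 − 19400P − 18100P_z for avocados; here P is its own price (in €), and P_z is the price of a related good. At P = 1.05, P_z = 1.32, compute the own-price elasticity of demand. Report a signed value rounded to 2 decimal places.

At the given values, Q = 62670 − 19400(1.05) − 18100(1.32) = 18408.
∂Q/∂P = −19400.
E = (-19400) × (1.05/18408) = -1.1065…

-1.11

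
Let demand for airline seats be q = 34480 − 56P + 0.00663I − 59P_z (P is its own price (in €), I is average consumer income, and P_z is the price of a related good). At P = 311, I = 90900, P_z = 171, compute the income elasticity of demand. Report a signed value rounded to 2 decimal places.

At the given values, q = 34480 − 56(311) + 0.00663(90900) − 59(171) = 7577.667.
∂q/∂I = 0.00663.
E = (0.00663) × (90900/7577.667) = 0.0795…

0.08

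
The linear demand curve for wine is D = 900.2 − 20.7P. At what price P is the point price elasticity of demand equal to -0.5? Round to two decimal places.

14.50

Ed = −20.7P/(900.2 − 20.7P). Set this equal to -0.5:
20.7P = 0.5·(900.2 − 20.7P) ⇒ 20.7P(1 + 0.5) = 0.5·900.2
P = 0.5·900.2 / (20.7·1.5) = 14.4959…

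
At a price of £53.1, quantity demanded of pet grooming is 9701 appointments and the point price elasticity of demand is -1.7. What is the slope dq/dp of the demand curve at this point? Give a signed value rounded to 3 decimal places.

-310.578

Ed = (dq/dp)·(p/q) ⇒ dq/dp = Ed·q/p = (-1.7)·9701/53.1 = -310.57815…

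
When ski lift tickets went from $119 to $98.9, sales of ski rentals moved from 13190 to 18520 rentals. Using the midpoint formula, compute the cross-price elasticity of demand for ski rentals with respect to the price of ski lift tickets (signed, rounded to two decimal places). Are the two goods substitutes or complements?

-1.82; complements

%ΔQ_{ski rentals} = (18520 − 13190)/avg = 5330/15855 = 0.336171…
%ΔP_{ski lift tickets} = (98.9 − 119)/avg = -20.1/108.95 = -0.184488…
E_cross = (5330/15855) / (-20.1/108.95) = -1.8221…
E_cross < 0 ⇒ the goods are complements.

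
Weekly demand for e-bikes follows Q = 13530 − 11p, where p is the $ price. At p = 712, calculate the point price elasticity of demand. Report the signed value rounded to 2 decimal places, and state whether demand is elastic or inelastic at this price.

dQ/dp = −11. At p = 712, Q = 13530 − 11(712) = 5698.
Ed = (dQ/dp)·(p/Q) = −11 × (712/5698) = -1.3745…
|Ed| = 1.37 > 1, so demand is elastic.

-1.37; elastic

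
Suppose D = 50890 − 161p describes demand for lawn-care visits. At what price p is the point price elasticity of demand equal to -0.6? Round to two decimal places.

Ed = −161p/(50890 − 161p). Set this equal to -0.6:
161p = 0.6·(50890 − 161p) ⇒ 161p(1 + 0.6) = 0.6·50890
p = 0.6·50890 / (161·1.6) = 118.5326…

118.53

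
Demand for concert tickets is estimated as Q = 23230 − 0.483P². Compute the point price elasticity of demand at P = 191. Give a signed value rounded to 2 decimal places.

-6.28

dQ/dP = −2·0.483·P = -184.506. At P = 191, Q = 5609.677.
Ed = (dQ/dP)·(P/Q) = (-184.506) × (191/5609.677) = -6.2821…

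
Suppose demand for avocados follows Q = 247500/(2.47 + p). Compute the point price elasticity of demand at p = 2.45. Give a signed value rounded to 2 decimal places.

dQ/dp = −247500/(2.47 + p)² = -10224.6. At p = 2.45, Q = 50304.9.
Ed = (dQ/dp)·(p/Q) = (-10224.6) × (2.45/50304.9) = -0.4979…

-0.50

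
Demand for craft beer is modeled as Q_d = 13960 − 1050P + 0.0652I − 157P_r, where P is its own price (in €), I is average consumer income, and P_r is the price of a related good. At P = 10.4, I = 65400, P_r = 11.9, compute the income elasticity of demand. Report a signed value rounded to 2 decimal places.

0.78

At the given values, Q_d = 13960 − 1050(10.4) + 0.0652(65400) − 157(11.9) = 5435.78.
∂Q_d/∂I = 0.0652.
E = (0.0652) × (65400/5435.78) = 0.7844…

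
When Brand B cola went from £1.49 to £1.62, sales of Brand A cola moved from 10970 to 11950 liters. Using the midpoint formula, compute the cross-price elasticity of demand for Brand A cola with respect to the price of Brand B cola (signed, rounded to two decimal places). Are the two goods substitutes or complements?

%ΔQ_{Brand A cola} = (11950 − 10970)/avg = 980/11460 = 0.085514…
%ΔP_{Brand B cola} = (1.62 − 1.49)/avg = 0.13/1.555 = 0.083601…
E_cross = (980/11460) / (0.13/1.555) = 1.0228…
E_cross > 0 ⇒ the goods are substitutes.

1.02; substitutes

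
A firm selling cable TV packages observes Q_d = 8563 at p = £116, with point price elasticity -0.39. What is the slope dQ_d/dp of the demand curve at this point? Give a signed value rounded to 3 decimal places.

-28.789

Ed = (dQ_d/dp)·(p/Q_d) ⇒ dQ_d/dp = Ed·Q_d/p = (-0.39)·8563/116 = -28.78939…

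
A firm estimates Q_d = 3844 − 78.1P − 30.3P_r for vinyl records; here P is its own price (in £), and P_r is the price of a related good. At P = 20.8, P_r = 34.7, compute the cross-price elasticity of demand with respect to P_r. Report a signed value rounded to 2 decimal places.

At the given values, Q_d = 3844 − 78.1(20.8) − 30.3(34.7) = 1168.11.
∂Q_d/∂P_r = -30.3.
E = (-30.3) × (34.7/1168.11) = -0.9000…

-0.90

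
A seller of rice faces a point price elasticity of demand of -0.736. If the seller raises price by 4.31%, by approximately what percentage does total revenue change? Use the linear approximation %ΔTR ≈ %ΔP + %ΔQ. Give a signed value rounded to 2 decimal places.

%ΔQ ≈ Ed × %ΔP = (-0.736) × (+4.31%) = -3.1722%
%ΔTR ≈ %ΔP + %ΔQ = (+4.31%) + (-3.1722%) = +1.1378%

+1.14%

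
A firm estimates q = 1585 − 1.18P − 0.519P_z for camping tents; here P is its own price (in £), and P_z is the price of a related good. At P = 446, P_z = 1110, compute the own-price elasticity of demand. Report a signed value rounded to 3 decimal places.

At the given values, q = 1585 − 1.18(446) − 0.519(1110) = 482.63.
∂q/∂P = −1.18.
E = (-1.18) × (446/482.63) = -1.09044…

-1.090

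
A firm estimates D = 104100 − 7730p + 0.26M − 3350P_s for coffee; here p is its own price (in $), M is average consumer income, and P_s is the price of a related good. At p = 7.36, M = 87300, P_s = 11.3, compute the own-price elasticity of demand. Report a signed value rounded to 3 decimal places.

-1.775

At the given values, D = 104100 − 7730(7.36) + 0.26(87300) − 3350(11.3) = 32050.2.
∂D/∂p = −7730.
E = (-7730) × (7.36/32050.2) = -1.77511…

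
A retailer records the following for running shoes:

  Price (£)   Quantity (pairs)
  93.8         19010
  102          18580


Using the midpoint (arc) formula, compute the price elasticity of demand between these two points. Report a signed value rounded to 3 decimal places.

%ΔQ = (18580 − 19010) / [(19010 + 18580)/2] = -430/18795 = -0.022878…
%ΔP = (102 − 93.8) / [(93.8 + 102)/2] = 8.2/97.9 = 0.083758…
Arc Ed = %ΔQ / %ΔP = (-430/18795) / (8.2/97.9) = -0.27314…

-0.273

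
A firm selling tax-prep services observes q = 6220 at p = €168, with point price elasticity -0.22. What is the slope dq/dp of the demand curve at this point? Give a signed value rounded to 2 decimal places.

Ed = (dq/dp)·(p/q) ⇒ dq/dp = Ed·q/p = (-0.22)·6220/168 = -8.1452…

-8.15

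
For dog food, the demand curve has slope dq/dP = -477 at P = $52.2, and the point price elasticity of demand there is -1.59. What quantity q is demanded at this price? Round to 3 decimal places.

Ed = (dq/dP)·(P/q) ⇒ q = (dq/dP)·P/Ed = (-477)·52.2/(-1.59) = 15660

15660.000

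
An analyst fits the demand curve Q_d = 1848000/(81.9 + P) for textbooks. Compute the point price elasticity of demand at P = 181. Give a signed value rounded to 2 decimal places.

dQ_d/dP = −1848000/(81.9 + P)² = -26.7375. At P = 181, Q_d = 7029.29.
Ed = (dQ_d/dP)·(P/Q_d) = (-26.7375) × (181/7029.29) = -0.6884…

-0.69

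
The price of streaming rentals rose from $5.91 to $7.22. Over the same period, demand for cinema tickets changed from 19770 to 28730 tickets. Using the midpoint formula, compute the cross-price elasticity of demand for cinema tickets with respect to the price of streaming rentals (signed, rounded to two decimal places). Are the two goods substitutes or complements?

%ΔQ_{cinema tickets} = (28730 − 19770)/avg = 8960/24250 = 0.369484…
%ΔP_{streaming rentals} = (7.22 − 5.91)/avg = 1.31/6.565 = 0.199543…
E_cross = (8960/24250) / (1.31/6.565) = 1.8516…
E_cross > 0 ⇒ the goods are substitutes.

1.85; substitutes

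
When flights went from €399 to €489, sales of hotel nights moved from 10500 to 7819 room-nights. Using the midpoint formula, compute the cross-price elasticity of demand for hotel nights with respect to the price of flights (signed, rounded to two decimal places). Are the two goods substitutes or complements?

%ΔQ_{hotel nights} = (7819 − 10500)/avg = -2681/9159.5 = -0.292701…
%ΔP_{flights} = (489 − 399)/avg = 90/444 = 0.202702…
E_cross = (-2681/9159.5) / (90/444) = -1.4439…
E_cross < 0 ⇒ the goods are complements.

-1.44; complements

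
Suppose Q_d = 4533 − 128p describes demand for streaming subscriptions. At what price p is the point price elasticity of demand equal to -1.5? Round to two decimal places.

21.25

Ed = −128p/(4533 − 128p). Set this equal to -1.5:
128p = 1.5·(4533 − 128p) ⇒ 128p(1 + 1.5) = 1.5·4533
p = 1.5·4533 / (128·2.5) = 21.2484…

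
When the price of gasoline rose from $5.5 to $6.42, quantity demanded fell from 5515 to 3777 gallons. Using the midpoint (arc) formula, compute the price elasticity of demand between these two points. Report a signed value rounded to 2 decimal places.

-2.42

%ΔQ = (3777 − 5515) / [(5515 + 3777)/2] = -1738/4646 = -0.374085…
%ΔP = (6.42 − 5.5) / [(5.5 + 6.42)/2] = 0.92/5.96 = 0.154362…
Arc Ed = %ΔQ / %ΔP = (-1738/4646) / (0.92/5.96) = -2.4234…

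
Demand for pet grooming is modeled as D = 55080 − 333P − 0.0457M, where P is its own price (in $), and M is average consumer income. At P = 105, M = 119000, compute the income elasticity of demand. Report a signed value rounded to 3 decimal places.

-0.371

At the given values, D = 55080 − 333(105) − 0.0457(119000) = 14676.7.
∂D/∂M = -0.0457.
E = (-0.0457) × (119000/14676.7) = -0.37053…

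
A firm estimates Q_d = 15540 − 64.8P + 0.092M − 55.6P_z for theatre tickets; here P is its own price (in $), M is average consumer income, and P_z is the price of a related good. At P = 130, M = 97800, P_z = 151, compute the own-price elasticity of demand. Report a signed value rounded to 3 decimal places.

-1.091

At the given values, Q_d = 15540 − 64.8(130) + 0.092(97800) − 55.6(151) = 7718.
∂Q_d/∂P = −64.8.
E = (-64.8) × (130/7718) = -1.09147…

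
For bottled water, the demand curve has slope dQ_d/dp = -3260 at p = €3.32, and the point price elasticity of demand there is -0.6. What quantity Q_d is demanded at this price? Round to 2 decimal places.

18038.67

Ed = (dQ_d/dp)·(p/Q_d) ⇒ Q_d = (dQ_d/dp)·p/Ed = (-3260)·3.32/(-0.6) = 18038.6666…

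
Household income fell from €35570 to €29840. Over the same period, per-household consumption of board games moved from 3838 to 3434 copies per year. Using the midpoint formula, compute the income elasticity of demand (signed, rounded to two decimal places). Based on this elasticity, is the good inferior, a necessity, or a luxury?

%ΔQ = (3434 − 3838)/[( 3838 + 3434)/2] = -404/3636 = -0.111111…
%ΔIncome = (29840 − 35570)/[( 35570 + 29840)/2] = -5730/32705 = -0.175202…
E_income = (-404/3636) / (-5730/32705) = 0.6341…
0 < E_income < 1 ⇒ normal good, necessity.

0.63; necessity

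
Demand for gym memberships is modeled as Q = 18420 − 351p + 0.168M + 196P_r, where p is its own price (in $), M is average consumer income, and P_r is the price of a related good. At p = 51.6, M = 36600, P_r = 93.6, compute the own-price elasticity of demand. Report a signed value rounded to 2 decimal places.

At the given values, Q = 18420 − 351(51.6) + 0.168(36600) + 196(93.6) = 24802.8.
∂Q/∂p = −351.
E = (-351) × (51.6/24802.8) = -0.7302…

-0.73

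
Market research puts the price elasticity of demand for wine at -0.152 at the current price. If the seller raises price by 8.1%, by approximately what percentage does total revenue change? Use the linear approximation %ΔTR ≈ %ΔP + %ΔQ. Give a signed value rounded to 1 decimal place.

+6.9%

%ΔQ ≈ Ed × %ΔP = (-0.152) × (+8.1%) = -1.2312%
%ΔTR ≈ %ΔP + %ΔQ = (+8.1%) + (-1.2312%) = +6.8688%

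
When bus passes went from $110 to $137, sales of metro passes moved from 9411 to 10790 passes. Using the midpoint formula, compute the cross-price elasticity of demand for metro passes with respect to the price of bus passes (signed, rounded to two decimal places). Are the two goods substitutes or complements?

%ΔQ_{metro passes} = (10790 − 9411)/avg = 1379/10100.5 = 0.136527…
%ΔP_{bus passes} = (137 − 110)/avg = 27/123.5 = 0.218623…
E_cross = (1379/10100.5) / (27/123.5) = 0.6244…
E_cross > 0 ⇒ the goods are substitutes.

0.62; substitutes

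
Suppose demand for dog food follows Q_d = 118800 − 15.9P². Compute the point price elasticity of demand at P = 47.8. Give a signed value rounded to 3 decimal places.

-0.881

dQ_d/dP = −2·15.9·P = -1520.04. At P = 47.8, Q_d = 82471.044.
Ed = (dQ_d/dP)·(P/Q_d) = (-1520.04) × (47.8/82471.044) = -0.88101…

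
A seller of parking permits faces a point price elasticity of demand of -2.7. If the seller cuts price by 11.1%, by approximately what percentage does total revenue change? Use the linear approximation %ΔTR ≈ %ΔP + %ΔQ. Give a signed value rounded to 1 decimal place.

+18.9%

%ΔQ ≈ Ed × %ΔP = (-2.7) × (-11.1%) = +29.9700%
%ΔTR ≈ %ΔP + %ΔQ = (-11.1%) + (+29.9700%) = +18.8700%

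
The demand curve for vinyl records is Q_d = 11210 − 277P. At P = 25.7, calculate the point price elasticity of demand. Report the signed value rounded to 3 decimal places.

dQ_d/dP = −277. At P = 25.7, Q_d = 11210 − 277(25.7) = 4091.1.
Ed = (dQ_d/dP)·(P/Q_d) = −277 × (25.7/4091.1) = -1.74009…

-1.740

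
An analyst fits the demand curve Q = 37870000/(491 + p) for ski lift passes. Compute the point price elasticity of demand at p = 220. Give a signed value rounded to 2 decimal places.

-0.31

dQ/dp = −37870000/(491 + p)² = -74.9128. At p = 220, Q = 53263.
Ed = (dQ/dp)·(p/Q) = (-74.9128) × (220/53263) = -0.3094…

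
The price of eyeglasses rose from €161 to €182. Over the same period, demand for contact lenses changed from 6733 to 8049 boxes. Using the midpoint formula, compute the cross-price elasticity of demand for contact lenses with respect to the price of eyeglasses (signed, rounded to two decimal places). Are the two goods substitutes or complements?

1.45; substitutes

%ΔQ_{contact lenses} = (8049 − 6733)/avg = 1316/7391 = 0.178054…
%ΔP_{eyeglasses} = (182 − 161)/avg = 21/171.5 = 0.122448…
E_cross = (1316/7391) / (21/171.5) = 1.4541…
E_cross > 0 ⇒ the goods are substitutes.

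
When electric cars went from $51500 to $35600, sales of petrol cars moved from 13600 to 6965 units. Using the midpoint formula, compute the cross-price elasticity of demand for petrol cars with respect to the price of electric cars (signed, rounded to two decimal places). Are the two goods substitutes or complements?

%ΔQ_{petrol cars} = (6965 − 13600)/avg = -6635/10282.5 = -0.645271…
%ΔP_{electric cars} = (35600 − 51500)/avg = -15900/43550 = -0.365097…
E_cross = (-6635/10282.5) / (-15900/43550) = 1.7673…
E_cross > 0 ⇒ the goods are substitutes.

1.77; substitutes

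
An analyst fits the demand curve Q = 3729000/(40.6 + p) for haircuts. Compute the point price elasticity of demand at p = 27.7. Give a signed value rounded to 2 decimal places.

-0.41

dQ/dp = −3729000/(40.6 + p)² = -799.376. At p = 27.7, Q = 54597.4.
Ed = (dQ/dp)·(p/Q) = (-799.376) × (27.7/54597.4) = -0.4055…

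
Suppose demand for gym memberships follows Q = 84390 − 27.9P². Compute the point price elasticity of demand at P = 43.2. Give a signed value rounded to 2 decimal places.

dQ/dP = −2·27.9·P = -2410.56. At P = 43.2, Q = 32321.904.
Ed = (dQ/dP)·(P/Q) = (-2410.56) × (43.2/32321.904) = -3.2218…

-3.22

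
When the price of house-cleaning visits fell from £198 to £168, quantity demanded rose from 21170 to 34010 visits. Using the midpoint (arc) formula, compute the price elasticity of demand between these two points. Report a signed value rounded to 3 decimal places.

-2.839

%ΔQ = (34010 − 21170) / [(21170 + 34010)/2] = 12840/27590 = 0.465386…
%ΔP = (168 − 198) / [(198 + 168)/2] = -30/183 = -0.163934…
Arc Ed = %ΔQ / %ΔP = (12840/27590) / (-30/183) = -2.83885…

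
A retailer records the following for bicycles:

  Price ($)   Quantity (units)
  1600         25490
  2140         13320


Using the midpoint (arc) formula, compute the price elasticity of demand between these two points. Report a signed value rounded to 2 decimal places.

-2.17

%ΔQ = (13320 − 25490) / [(25490 + 13320)/2] = -12170/19405 = -0.627157…
%ΔP = (2140 − 1600) / [(1600 + 2140)/2] = 540/1870 = 0.288770…
Arc Ed = %ΔQ / %ΔP = (-12170/19405) / (540/1870) = -2.1718…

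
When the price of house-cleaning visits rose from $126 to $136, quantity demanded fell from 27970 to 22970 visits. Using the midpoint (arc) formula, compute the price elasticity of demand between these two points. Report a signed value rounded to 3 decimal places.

-2.572

%ΔQ = (22970 − 27970) / [(27970 + 22970)/2] = -5000/25470 = -0.196309…
%ΔP = (136 − 126) / [(126 + 136)/2] = 10/131 = 0.076335…
Arc Ed = %ΔQ / %ΔP = (-5000/25470) / (10/131) = -2.57165…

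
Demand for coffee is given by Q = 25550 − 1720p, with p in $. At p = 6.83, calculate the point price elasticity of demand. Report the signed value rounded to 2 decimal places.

-0.85

dQ/dp = −1720. At p = 6.83, Q = 25550 − 1720(6.83) = 13802.4.
Ed = (dQ/dp)·(p/Q) = −1720 × (6.83/13802.4) = -0.8511…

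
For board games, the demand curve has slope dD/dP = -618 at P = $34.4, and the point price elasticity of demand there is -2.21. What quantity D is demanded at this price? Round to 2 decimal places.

9619.55

Ed = (dD/dP)·(P/D) ⇒ D = (dD/dP)·P/Ed = (-618)·34.4/(-2.21) = 9619.5475…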